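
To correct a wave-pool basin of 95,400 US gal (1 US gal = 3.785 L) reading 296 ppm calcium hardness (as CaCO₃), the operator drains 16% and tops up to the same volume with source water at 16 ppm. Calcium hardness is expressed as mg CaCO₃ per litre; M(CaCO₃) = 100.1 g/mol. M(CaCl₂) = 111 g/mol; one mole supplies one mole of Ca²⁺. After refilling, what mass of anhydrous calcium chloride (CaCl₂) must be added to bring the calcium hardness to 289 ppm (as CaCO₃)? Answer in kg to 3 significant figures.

15.1 kg

Volume: 95,400 US gal × 3.785 L/gal = 361,089 L.
After draining 16% and refilling: 296 × 0.84 + 16 × 0.16 = 251.2 ppm.
Deficit to target: 289 − 251.2 = 37.8 mg/L.
As CaCO₃: 37.8 mg/L × 361,089 L = 13,650 g; ÷ 100.1 = 136.4 mol Ca²⁺.
Mass: 136.4 × 111 = 15,140 g.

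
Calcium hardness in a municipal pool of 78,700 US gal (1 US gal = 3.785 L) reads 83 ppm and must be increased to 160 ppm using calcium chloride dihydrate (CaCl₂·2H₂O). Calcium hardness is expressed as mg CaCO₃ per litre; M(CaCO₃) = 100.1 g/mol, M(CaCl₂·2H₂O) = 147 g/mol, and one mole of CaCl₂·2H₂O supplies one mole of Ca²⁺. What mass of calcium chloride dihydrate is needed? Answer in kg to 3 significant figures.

33.7 kg

Volume: 78,700 US gal × 3.785 L/gal = 297,880 L.
Hardness to add: (160 − 83) = 77 mg/L as CaCO₃ × 297,880 L = 22,940 g as CaCO₃.
Moles of Ca²⁺ (1 mol Ca²⁺ ≡ 1 mol CaCO₃): 22,940 / 100.1 g/mol = 229.1 mol.
Mass of CaCl₂·2H₂O: 229.1 × 147 = 33,680 g.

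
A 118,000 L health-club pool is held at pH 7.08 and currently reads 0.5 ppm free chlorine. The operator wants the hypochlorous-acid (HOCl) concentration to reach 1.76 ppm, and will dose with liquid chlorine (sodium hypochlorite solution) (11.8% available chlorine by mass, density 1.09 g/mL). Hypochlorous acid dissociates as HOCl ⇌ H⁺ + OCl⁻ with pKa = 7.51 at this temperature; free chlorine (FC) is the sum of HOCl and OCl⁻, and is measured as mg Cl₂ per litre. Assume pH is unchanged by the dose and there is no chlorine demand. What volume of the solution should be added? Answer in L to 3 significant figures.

[OCl⁻]/[HOCl] = 10^(pH − pKa) = 10^(7.08 − 7.51) = 0.3715; fraction as HOCl = 1/(1 + 0.3715) = 0.7291.
Free chlorine required for 1.76 ppm HOCl: 1.76 / 0.7291 = 2.414 ppm.
FC to add: 2.414 − 0.5 = 1.914 mg/L as Cl₂.
Cl₂ equivalent: 1.914 mg/L × 118,000 L = 225.8 g.
Product at 11.8% available Cl: 225.8 / 0.118 = 1914 g.
Volume: 1914 g ÷ 1.09 g/mL = 1756 mL.

1.76 L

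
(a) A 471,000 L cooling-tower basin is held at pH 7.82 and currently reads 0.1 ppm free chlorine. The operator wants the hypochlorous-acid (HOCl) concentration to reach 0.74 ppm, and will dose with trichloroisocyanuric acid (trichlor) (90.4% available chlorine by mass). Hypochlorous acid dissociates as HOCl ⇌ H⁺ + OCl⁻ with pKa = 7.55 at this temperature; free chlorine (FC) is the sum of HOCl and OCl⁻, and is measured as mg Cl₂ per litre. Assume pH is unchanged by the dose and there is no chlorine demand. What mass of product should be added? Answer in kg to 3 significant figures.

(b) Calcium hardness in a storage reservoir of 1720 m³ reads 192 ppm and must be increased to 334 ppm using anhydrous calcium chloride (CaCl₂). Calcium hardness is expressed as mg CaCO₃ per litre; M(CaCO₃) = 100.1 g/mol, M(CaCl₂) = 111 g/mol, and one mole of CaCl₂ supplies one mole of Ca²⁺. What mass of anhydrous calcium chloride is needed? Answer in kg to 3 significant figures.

(a) 1.05 kg; (b) 271 kg

(a) [OCl⁻]/[HOCl] = 10^(pH − pKa) = 10^(7.82 − 7.55) = 1.862; fraction as HOCl = 1/(1 + 1.862) = 0.3494.
(a) Free chlorine required for 0.74 ppm HOCl: 0.74 / 0.3494 = 2.118 ppm.
(a) FC to add: 2.118 − 0.1 = 2.018 mg/L as Cl₂.
(a) Cl₂ equivalent: 2.018 mg/L × 471,000 L = 950.5 g.
(a) Product at 90.4% available Cl: 950.5 / 0.904 = 1051 g.

(b) Volume: 1720 m³ = 1,720,000 L.
(b) Hardness to add: (334 − 192) = 142 mg/L as CaCO₃ × 1,720,000 L = 244,200 g as CaCO₃.
(b) Moles of Ca²⁺ (1 mol Ca²⁺ ≡ 1 mol CaCO₃): 244,200 / 100.1 g/mol = 2440 mol.
(b) Mass of CaCl₂: 2440 × 111 = 270,800 g.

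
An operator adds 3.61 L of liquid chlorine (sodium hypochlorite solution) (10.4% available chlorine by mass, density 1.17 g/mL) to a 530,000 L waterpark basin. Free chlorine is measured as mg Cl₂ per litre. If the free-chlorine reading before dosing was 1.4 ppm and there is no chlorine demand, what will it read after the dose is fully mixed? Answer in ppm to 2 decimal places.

2.23 ppm

Mass of solution: 3.61 L × 1000 mL/L × 1.17 g/mL = 4224 g.
Available chlorine delivered: 4224 g × 0.104 = 439.3 g as Cl₂.
Concentration rise: 439.3 g / 530,000 L = 0.8288 mg/L = 0.83 ppm.
Final FC: 1.4 + 0.83 = 2.23 ppm.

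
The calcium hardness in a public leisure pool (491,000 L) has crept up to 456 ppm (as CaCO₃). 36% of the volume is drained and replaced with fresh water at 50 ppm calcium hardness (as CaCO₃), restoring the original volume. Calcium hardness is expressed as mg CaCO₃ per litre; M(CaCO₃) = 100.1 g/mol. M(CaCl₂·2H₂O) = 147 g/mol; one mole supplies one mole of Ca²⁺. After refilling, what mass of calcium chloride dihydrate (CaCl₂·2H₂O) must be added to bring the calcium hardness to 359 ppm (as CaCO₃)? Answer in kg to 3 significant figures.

35.4 kg

After draining 36% and refilling: 456 × 0.64 + 50 × 0.36 = 309.84 ppm.
Deficit to target: 359 − 309.84 = 49.16 mg/L.
As CaCO₃: 49.16 mg/L × 491,000 L = 24,140 g; ÷ 100.1 = 241.1 mol Ca²⁺.
Mass: 241.1 × 147 = 35,450 g.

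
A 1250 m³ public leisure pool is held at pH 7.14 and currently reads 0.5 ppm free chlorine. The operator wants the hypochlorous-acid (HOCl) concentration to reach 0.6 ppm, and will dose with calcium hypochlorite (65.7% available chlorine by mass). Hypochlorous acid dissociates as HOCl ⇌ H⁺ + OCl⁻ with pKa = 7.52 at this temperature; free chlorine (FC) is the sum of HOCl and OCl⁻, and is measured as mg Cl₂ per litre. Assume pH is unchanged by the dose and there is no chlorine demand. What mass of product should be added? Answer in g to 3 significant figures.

666 g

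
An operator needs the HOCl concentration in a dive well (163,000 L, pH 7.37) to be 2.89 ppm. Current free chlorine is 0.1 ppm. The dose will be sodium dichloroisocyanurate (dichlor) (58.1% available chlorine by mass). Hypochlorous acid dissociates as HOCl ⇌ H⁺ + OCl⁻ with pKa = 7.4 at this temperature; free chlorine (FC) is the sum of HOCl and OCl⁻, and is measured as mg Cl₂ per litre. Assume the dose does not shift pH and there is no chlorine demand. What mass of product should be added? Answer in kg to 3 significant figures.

1.54 kg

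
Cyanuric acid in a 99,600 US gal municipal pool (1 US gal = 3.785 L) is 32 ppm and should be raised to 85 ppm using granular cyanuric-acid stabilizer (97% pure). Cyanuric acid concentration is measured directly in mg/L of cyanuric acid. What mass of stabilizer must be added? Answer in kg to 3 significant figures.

Volume: 99,600 US gal × 3.785 L/gal = 376,986 L.
CYA to add: (85 − 32) = 53 mg/L × 376,986 L = 19,980 g cyanuric acid.
At 97% purity: 19,980 / 0.97 = 20,600 g product.

20.6 kg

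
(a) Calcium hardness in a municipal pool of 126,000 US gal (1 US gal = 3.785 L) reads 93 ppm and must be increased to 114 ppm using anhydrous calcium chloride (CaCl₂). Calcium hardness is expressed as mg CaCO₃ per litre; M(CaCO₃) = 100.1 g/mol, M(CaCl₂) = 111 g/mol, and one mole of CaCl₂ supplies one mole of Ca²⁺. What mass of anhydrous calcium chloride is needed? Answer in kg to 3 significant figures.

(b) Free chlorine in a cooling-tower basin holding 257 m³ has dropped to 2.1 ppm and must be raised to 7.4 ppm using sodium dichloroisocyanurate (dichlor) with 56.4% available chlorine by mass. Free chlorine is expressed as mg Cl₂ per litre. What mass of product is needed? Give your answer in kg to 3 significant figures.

(a) Volume: 126,000 US gal × 3.785 L/gal = 476,910 L.
(a) Hardness to add: (114 − 93) = 21 mg/L as CaCO₃ × 476,910 L = 10,020 g as CaCO₃.
(a) Moles of Ca²⁺ (1 mol Ca²⁺ ≡ 1 mol CaCO₃): 10,020 / 100.1 g/mol = 100.1 mol.
(a) Mass of CaCl₂: 100.1 × 111 = 11,110 g.

(b) Volume: 257 m³ = 257,000 L.
(b) Chlorine deficit: 7.4 − 2.1 = 5.3 ppm = 5.3 mg/L as Cl₂.
(b) Cl₂ equivalent needed: 5.3 mg/L × 257,000 L = 1,362,000 mg = 1362 g.
(b) Product at 56.4% available chlorine: 1362 / 0.564 = 2415 g.

(a) 11.1 kg; (b) 2.42 kg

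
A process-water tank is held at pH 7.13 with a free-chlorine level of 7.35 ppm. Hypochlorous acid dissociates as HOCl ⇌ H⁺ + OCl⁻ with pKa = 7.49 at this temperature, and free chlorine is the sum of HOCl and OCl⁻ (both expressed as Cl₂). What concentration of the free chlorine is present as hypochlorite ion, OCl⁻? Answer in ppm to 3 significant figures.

2.23 ppm

[OCl⁻]/[HOCl] = 10^(pH − pKa) = 10^(7.13 − 7.49) = 10^-0.36 = 0.4365.
Fraction as HOCl = 1 / (1 + 0.4365) = 0.6961.
OCl⁻ = (1 − 0.6961) × 7.35 ppm = 2.233 ppm.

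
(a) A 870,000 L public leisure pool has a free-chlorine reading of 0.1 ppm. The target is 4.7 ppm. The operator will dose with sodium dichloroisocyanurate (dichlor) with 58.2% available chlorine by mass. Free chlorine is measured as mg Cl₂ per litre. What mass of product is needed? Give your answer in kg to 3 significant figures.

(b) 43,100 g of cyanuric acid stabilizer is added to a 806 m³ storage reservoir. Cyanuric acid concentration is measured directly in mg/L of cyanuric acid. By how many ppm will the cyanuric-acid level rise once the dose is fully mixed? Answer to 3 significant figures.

(a) Chlorine deficit: 4.7 − 0.1 = 4.6 ppm = 4.6 mg/L as Cl₂.
(a) Cl₂ equivalent needed: 4.6 mg/L × 870,000 L = 4,002,000 mg = 4002 g.
(a) Product at 58.2% available chlorine: 4002 / 0.582 = 6876 g.

(b) Volume: 806 m³ = 806,000 L.
(b) Rise: 43,100 g / 806,000 L × 1000 = 53.47 mg/L.

(a) 6.88 kg; (b) 53.5 ppm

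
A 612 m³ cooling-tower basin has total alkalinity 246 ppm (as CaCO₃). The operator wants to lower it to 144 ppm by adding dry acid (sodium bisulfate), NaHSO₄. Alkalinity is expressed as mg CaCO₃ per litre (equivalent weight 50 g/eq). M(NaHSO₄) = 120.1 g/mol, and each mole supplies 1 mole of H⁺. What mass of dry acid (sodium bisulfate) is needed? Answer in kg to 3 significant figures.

150 kg

Volume: 612 m³ = 612,000 L.
Alkalinity to neutralize: (246 − 144) = 102 mg/L as CaCO₃ × 612,000 L = 62,420 g as CaCO₃.
Equivalents of H⁺ required: 62,420 ÷ 50 g/eq = 1248 eq = 1248 mol NaHSO₄.
Mass of NaHSO₄: 1248 × 120.1 = 149,900 g.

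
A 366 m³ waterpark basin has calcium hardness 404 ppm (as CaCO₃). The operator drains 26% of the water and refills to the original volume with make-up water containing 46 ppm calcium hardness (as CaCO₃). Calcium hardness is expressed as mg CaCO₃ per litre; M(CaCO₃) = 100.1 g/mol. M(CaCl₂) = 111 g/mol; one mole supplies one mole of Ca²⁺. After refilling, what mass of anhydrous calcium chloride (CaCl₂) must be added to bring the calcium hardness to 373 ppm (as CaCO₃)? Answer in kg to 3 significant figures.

Volume: 366 m³ = 366,000 L.
After draining 26% and refilling: 404 × 0.74 + 46 × 0.26 = 310.92 ppm.
Deficit to target: 373 − 310.92 = 62.08 mg/L.
As CaCO₃: 62.08 mg/L × 366,000 L = 22,720 g; ÷ 100.1 = 227 mol Ca²⁺.
Mass: 227 × 111 = 25,200 g.

25.2 kg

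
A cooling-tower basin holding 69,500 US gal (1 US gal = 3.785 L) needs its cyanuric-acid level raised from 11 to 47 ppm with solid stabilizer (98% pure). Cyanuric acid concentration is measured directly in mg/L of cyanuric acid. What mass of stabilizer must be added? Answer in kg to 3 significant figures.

Volume: 69,500 US gal × 3.785 L/gal = 263,058 L.
CYA to add: (47 − 11) = 36 mg/L × 263,058 L = 9470 g cyanuric acid.
At 98% purity: 9470 / 0.98 = 9663 g product.

9.66 kg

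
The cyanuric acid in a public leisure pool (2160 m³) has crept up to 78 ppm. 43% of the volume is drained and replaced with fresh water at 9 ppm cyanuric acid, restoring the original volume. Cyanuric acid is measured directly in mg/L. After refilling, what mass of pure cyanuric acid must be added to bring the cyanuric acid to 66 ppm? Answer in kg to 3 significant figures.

Volume: 2160 m³ = 2,160,000 L.
After draining 43% and refilling: 78 × 0.57 + 9 × 0.43 = 48.33 ppm.
Deficit to target: 66 − 48.33 = 17.67 mg/L.
Mass: 17.67 mg/L × 2,160,000 L = 38,170 g cyanuric acid.

38.2 kg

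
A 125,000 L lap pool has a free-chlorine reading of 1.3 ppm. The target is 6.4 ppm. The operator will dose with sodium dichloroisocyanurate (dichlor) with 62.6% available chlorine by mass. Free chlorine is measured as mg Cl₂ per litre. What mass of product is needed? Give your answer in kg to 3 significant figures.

1.02 kg

Chlorine deficit: 6.4 − 1.3 = 5.1 ppm = 5.1 mg/L as Cl₂.
Cl₂ equivalent needed: 5.1 mg/L × 125,000 L = 637,500 mg = 637.5 g.
Product at 62.6% available chlorine: 637.5 / 0.626 = 1018 g.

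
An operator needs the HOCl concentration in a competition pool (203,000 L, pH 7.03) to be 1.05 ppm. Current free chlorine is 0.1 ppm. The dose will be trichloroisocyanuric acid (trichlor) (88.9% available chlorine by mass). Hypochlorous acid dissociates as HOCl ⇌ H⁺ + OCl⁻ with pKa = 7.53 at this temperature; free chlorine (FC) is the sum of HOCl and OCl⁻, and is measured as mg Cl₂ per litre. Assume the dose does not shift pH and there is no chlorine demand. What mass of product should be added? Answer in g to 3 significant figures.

293 g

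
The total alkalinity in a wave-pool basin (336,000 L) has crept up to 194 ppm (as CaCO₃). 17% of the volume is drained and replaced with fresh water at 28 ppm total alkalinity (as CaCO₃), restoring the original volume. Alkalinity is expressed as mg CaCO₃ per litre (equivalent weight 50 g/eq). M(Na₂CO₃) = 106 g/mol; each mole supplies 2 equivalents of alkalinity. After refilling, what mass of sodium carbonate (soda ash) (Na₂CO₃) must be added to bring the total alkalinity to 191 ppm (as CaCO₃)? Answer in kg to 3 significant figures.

8.98 kg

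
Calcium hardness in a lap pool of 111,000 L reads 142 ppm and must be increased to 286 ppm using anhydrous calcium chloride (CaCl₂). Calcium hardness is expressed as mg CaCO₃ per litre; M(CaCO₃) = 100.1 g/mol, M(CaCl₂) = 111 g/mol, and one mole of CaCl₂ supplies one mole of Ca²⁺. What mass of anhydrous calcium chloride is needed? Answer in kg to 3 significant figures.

Hardness to add: (286 − 142) = 144 mg/L as CaCO₃ × 111,000 L = 15,980 g as CaCO₃.
Moles of Ca²⁺ (1 mol Ca²⁺ ≡ 1 mol CaCO₃): 15,980 / 100.1 g/mol = 159.7 mol.
Mass of CaCl₂: 159.7 × 111 = 17,720 g.

17.7 kg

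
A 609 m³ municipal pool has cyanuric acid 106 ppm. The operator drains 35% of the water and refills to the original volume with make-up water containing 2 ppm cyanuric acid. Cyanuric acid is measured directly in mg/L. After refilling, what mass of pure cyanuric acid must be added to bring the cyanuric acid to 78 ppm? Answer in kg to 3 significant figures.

5.12 kg

Volume: 609 m³ = 609,000 L.
After draining 35% and refilling: 106 × 0.65 + 2 × 0.35 = 69.6 ppm.
Deficit to target: 78 − 69.6 = 8.4 mg/L.
Mass: 8.4 mg/L × 609,000 L = 5116 g cyanuric acid.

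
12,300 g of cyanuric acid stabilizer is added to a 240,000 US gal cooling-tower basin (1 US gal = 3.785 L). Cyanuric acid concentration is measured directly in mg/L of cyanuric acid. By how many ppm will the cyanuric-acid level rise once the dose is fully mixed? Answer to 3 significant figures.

13.5 ppm

Volume: 240,000 US gal × 3.785 L/gal = 908,400 L.
Rise: 12,300 g / 908,400 L × 1000 = 13.54 mg/L.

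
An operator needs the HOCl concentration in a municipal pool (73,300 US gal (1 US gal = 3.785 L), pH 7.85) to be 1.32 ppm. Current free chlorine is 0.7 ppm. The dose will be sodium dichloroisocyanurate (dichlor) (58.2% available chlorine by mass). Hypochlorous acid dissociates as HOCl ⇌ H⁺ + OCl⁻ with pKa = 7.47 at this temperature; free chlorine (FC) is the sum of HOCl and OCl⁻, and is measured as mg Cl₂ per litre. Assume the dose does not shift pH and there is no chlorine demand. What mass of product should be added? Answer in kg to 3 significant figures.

Volume: 73,300 US gal × 3.785 L/gal = 277,440 L.
[OCl⁻]/[HOCl] = 10^(pH − pKa) = 10^(7.85 − 7.47) = 2.399; fraction as HOCl = 1/(1 + 2.399) = 0.2942.
Free chlorine required for 1.32 ppm HOCl: 1.32 / 0.2942 = 4.486 ppm.
FC to add: 4.486 − 0.7 = 3.786 mg/L as Cl₂.
Cl₂ equivalent: 3.786 mg/L × 277,440 L = 1051 g.
Product at 58.2% available Cl: 1051 / 0.582 = 1805 g.

1.81 kg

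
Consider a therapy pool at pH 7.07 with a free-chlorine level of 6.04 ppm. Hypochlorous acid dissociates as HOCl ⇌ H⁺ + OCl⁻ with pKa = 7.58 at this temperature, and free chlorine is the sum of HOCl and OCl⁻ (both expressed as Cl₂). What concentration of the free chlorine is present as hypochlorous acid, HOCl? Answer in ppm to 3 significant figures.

[OCl⁻]/[HOCl] = 10^(pH − pKa) = 10^(7.07 − 7.58) = 10^-0.51 = 0.309.
Fraction as HOCl = 1 / (1 + 0.309) = 0.7639.
HOCl = 0.7639 × 6.04 ppm = 4.614 ppm.

4.61 ppm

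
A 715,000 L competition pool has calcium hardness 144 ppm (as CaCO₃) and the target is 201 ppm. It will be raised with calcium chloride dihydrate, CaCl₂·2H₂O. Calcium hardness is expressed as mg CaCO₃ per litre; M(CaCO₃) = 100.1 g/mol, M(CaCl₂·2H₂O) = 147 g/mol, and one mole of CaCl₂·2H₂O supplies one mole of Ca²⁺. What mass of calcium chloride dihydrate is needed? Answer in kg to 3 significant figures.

59.9 kg

Hardness to add: (201 − 144) = 57 mg/L as CaCO₃ × 715,000 L = 40,760 g as CaCO₃.
Moles of Ca²⁺ (1 mol Ca²⁺ ≡ 1 mol CaCO₃): 40,760 / 100.1 g/mol = 407.1 mol.
Mass of CaCl₂·2H₂O: 407.1 × 147 = 59,850 g.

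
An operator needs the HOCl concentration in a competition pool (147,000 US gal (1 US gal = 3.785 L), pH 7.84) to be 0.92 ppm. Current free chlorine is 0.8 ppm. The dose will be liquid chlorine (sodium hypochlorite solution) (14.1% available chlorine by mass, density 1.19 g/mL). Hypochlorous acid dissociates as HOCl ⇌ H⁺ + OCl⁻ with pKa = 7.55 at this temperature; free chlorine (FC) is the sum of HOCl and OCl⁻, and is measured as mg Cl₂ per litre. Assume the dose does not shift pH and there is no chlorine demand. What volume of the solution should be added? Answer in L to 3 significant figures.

Volume: 147,000 US gal × 3.785 L/gal = 556,395 L.
[OCl⁻]/[HOCl] = 10^(pH − pKa) = 10^(7.84 − 7.55) = 1.95; fraction as HOCl = 1/(1 + 1.95) = 0.339.
Free chlorine required for 0.92 ppm HOCl: 0.92 / 0.339 = 2.714 ppm.
FC to add: 2.714 − 0.8 = 1.914 mg/L as Cl₂.
Cl₂ equivalent: 1.914 mg/L × 556,395 L = 1065 g.
Product at 14.1% available Cl: 1065 / 0.141 = 7552 g.
Volume: 7552 g ÷ 1.19 g/mL = 6346 mL.

6.35 L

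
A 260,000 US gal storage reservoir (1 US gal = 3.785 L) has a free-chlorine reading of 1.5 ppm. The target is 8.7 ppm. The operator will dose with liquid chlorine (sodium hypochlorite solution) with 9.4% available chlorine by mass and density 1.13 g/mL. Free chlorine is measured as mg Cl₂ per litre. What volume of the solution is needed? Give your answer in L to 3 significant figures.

Volume: 260,000 US gal × 3.785 L/gal = 984,100 L.
Chlorine deficit: 8.7 − 1.5 = 7.2 ppm = 7.2 mg/L as Cl₂.
Cl₂ equivalent needed: 7.2 mg/L × 984,100 L = 7,086,000 mg = 7086 g.
Product at 9.4% available chlorine: 7086 / 0.094 = 75,380 g.
Volume at density 1.13 g/mL: 75,380 g ÷ 1.13 g/mL = 66,710 mL.

66.7 L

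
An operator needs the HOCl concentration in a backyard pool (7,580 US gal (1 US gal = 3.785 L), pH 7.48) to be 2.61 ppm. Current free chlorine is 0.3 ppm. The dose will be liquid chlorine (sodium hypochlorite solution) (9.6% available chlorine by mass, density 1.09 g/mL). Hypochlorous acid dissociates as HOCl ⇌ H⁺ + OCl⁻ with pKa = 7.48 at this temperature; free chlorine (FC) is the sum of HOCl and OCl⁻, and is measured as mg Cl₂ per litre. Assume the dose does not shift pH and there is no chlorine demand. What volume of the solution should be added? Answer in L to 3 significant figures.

1.35 L

Volume: 7,580 US gal × 3.785 L/gal = 28,690 L.
[OCl⁻]/[HOCl] = 10^(pH − pKa) = 10^(7.48 − 7.48) = 1; fraction as HOCl = 1/(1 + 1) = 0.5.
Free chlorine required for 2.61 ppm HOCl: 2.61 / 0.5 = 5.22 ppm.
FC to add: 5.22 − 0.3 = 4.92 mg/L as Cl₂.
Cl₂ equivalent: 4.92 mg/L × 28,690 L = 141.2 g.
Product at 9.6% available Cl: 141.2 / 0.096 = 1470 g.
Volume: 1470 g ÷ 1.09 g/mL = 1349 mL.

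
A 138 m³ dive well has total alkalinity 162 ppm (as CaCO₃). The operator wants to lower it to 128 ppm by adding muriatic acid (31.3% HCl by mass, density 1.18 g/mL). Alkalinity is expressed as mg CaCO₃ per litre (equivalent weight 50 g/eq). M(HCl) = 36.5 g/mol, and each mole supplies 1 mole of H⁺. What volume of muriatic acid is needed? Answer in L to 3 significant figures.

9.27 L

Volume: 138 m³ = 138,000 L.
Alkalinity to neutralize: (162 − 128) = 34 mg/L as CaCO₃ × 138,000 L = 4692 g as CaCO₃.
Equivalents of H⁺ required: 4692 ÷ 50 g/eq = 93.84 eq = 93.84 mol HCl.
Mass of HCl: 93.84 × 36.5 = 3425 g.
Mass of 31.3% solution: 3425 / 0.313 = 10,940 g.
Volume: 10,940 g ÷ 1.18 g/mL = 9274 mL.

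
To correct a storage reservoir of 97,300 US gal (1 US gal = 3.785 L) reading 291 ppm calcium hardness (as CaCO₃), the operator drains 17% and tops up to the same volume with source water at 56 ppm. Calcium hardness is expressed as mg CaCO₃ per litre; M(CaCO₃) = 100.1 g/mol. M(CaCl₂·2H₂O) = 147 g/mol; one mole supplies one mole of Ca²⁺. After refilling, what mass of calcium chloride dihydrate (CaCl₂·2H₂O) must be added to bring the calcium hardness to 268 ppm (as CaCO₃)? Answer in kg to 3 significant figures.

Volume: 97,300 US gal × 3.785 L/gal = 368,280 L.
After draining 17% and refilling: 291 × 0.83 + 56 × 0.17 = 251.05 ppm.
Deficit to target: 268 − 251.05 = 16.95 mg/L.
As CaCO₃: 16.95 mg/L × 368,280 L = 6242 g; ÷ 100.1 = 62.36 mol Ca²⁺.
Mass: 62.36 × 147 = 9167 g.

9.17 kg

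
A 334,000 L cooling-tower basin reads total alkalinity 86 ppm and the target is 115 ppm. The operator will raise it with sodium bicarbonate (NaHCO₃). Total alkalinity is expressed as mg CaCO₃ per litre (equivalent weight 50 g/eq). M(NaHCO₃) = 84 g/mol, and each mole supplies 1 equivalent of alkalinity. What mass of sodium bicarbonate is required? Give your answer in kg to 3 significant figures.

Alkalinity to add: (115 − 86) = 29 mg/L as CaCO₃ × 334,000 L = 9686 g as CaCO₃.
Equivalents: 9686 g ÷ 50 g/eq = 193.7 eq.
NaHCO₃ supplies 1 eq per mole → 193.7 mol.
Mass: 193.7 mol × 84 g/mol = 16,270 g.

16.3 kg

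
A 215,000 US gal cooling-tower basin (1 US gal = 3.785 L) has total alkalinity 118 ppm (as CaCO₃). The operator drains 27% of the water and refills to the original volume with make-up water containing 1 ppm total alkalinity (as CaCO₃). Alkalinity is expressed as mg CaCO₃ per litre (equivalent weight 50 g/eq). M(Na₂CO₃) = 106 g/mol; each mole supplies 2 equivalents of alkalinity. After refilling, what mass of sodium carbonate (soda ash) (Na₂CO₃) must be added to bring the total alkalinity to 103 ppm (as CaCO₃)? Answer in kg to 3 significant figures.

Volume: 215,000 US gal × 3.785 L/gal = 813,775 L.
After draining 27% and refilling: 118 × 0.73 + 1 × 0.27 = 86.41 ppm.
Deficit to target: 103 − 86.41 = 16.59 mg/L.
As CaCO₃: 16.59 mg/L × 813,775 L = 13,500 g; ÷ 50 g/eq ÷ 2 = 135 mol Na₂CO₃.
Mass: 135 × 106 = 14,310 g.

14.3 kg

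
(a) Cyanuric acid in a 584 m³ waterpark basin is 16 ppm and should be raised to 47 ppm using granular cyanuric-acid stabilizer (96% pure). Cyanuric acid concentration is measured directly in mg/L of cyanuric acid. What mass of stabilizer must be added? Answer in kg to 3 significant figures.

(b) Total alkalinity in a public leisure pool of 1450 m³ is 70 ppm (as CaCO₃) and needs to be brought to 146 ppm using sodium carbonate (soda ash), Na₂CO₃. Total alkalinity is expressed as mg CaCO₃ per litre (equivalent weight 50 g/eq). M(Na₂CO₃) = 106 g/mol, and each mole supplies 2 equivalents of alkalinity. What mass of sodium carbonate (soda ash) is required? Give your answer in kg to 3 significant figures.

(a) 18.9 kg; (b) 117 kg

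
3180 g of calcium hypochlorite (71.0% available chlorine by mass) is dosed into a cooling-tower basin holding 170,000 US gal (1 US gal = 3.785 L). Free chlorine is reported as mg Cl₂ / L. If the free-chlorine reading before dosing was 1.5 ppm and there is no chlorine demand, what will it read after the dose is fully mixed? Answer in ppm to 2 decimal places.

5.01 ppm

Volume: 170,000 US gal × 3.785 L/gal = 643,450 L.
Available chlorine delivered: 3180 g × 0.71 = 2258 g as Cl₂.
Concentration rise: 2258 g / 643,450 L = 3.509 mg/L = 3.51 ppm.
Final FC: 1.5 + 3.51 = 5.01 ppm.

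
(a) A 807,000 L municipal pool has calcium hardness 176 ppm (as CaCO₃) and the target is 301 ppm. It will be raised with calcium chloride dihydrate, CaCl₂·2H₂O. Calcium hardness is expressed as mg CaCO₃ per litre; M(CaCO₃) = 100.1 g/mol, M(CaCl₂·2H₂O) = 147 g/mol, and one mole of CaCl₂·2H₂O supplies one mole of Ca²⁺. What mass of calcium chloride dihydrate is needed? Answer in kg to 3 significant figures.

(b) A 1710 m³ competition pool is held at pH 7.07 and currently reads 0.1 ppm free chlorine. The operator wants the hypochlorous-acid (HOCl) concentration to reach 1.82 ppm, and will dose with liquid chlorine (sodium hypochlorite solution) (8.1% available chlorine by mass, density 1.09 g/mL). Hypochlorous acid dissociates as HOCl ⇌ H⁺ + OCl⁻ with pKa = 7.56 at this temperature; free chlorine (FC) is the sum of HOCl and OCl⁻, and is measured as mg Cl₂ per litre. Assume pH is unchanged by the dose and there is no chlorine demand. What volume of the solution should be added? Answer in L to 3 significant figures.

(a) 148 kg; (b) 44.7 L

(a) Hardness to add: (301 − 176) = 125 mg/L as CaCO₃ × 807,000 L = 100,900 g as CaCO₃.
(a) Moles of Ca²⁺ (1 mol Ca²⁺ ≡ 1 mol CaCO₃): 100,900 / 100.1 g/mol = 1008 mol.
(a) Mass of CaCl₂·2H₂O: 1008 × 147 = 148,100 g.

(b) Volume: 1710 m³ = 1,710,000 L.
(b) [OCl⁻]/[HOCl] = 10^(pH − pKa) = 10^(7.07 − 7.56) = 0.3236; fraction as HOCl = 1/(1 + 0.3236) = 0.7555.
(b) Free chlorine required for 1.82 ppm HOCl: 1.82 / 0.7555 = 2.409 ppm.
(b) FC to add: 2.409 − 0.1 = 2.309 mg/L as Cl₂.
(b) Cl₂ equivalent: 2.309 mg/L × 1,710,000 L = 3948 g.
(b) Product at 8.1% available Cl: 3948 / 0.081 = 48,740 g.
(b) Volume: 48,740 g ÷ 1.09 g/mL = 44,720 mL.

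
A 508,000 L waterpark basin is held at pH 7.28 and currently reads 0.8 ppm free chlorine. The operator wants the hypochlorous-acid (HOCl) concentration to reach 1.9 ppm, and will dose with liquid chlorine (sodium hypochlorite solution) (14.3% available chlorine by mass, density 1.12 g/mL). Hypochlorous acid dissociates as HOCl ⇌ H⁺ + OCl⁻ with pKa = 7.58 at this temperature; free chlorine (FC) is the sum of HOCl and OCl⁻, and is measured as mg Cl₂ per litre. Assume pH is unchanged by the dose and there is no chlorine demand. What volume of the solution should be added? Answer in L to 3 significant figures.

6.51 L

[OCl⁻]/[HOCl] = 10^(pH − pKa) = 10^(7.28 − 7.58) = 0.5012; fraction as HOCl = 1/(1 + 0.5012) = 0.6661.
Free chlorine required for 1.9 ppm HOCl: 1.9 / 0.6661 = 2.852 ppm.
FC to add: 2.852 − 0.8 = 2.052 mg/L as Cl₂.
Cl₂ equivalent: 2.052 mg/L × 508,000 L = 1043 g.
Product at 14.3% available Cl: 1043 / 0.143 = 7291 g.
Volume: 7291 g ÷ 1.12 g/mL = 6509 mL.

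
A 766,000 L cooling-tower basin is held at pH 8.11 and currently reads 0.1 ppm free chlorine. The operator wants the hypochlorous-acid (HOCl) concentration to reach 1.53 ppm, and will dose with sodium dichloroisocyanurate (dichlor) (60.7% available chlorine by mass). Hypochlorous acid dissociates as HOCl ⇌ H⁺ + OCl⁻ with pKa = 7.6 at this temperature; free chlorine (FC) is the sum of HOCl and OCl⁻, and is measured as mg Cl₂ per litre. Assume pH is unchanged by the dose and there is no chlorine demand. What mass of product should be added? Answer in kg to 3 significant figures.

[OCl⁻]/[HOCl] = 10^(pH − pKa) = 10^(8.11 − 7.6) = 3.236; fraction as HOCl = 1/(1 + 3.236) = 0.2361.
Free chlorine required for 1.53 ppm HOCl: 1.53 / 0.2361 = 6.481 ppm.
FC to add: 6.481 − 0.1 = 6.381 mg/L as Cl₂.
Cl₂ equivalent: 6.381 mg/L × 766,000 L = 4888 g.
Product at 60.7% available Cl: 4888 / 0.607 = 8052 g.

8.05 kg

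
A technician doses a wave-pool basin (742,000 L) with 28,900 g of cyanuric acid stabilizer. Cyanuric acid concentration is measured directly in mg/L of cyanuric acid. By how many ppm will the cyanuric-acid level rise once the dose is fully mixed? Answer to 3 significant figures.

Rise: 28,900 g / 742,000 L × 1000 = 38.95 mg/L.

38.9 ppm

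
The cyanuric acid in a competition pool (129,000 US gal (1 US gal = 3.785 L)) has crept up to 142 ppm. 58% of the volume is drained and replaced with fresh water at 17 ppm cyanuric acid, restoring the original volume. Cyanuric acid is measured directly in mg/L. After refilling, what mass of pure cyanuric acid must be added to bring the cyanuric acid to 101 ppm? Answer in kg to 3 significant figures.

15.4 kg

Volume: 129,000 US gal × 3.785 L/gal = 488,265 L.
After draining 58% and refilling: 142 × 0.42 + 17 × 0.58 = 69.5 ppm.
Deficit to target: 101 − 69.5 = 31.5 mg/L.
Mass: 31.5 mg/L × 488,265 L = 15,380 g cyanuric acid.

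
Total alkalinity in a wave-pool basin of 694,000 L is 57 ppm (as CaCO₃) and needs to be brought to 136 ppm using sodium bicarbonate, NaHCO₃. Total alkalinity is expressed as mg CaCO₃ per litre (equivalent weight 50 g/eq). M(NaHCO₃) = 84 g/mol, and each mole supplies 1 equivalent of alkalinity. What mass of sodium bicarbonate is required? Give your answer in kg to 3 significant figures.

Alkalinity to add: (136 − 57) = 79 mg/L as CaCO₃ × 694,000 L = 54,830 g as CaCO₃.
Equivalents: 54,830 g ÷ 50 g/eq = 1097 eq.
NaHCO₃ supplies 1 eq per mole → 1097 mol.
Mass: 1097 mol × 84 g/mol = 92,110 g.

92.1 kg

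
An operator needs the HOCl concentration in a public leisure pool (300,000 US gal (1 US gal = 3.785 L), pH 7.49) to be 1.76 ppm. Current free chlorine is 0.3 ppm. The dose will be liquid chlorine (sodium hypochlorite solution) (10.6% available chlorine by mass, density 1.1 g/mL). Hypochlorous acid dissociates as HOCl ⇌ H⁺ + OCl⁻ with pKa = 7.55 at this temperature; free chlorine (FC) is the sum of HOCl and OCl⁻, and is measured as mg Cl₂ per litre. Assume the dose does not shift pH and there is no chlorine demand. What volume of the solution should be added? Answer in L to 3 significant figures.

29.1 L

Volume: 300,000 US gal × 3.785 L/gal = 1,135,500 L.
[OCl⁻]/[HOCl] = 10^(pH − pKa) = 10^(7.49 − 7.55) = 0.871; fraction as HOCl = 1/(1 + 0.871) = 0.5345.
Free chlorine required for 1.76 ppm HOCl: 1.76 / 0.5345 = 3.293 ppm.
FC to add: 3.293 − 0.3 = 2.993 mg/L as Cl₂.
Cl₂ equivalent: 2.993 mg/L × 1,135,500 L = 3398 g.
Product at 10.6% available Cl: 3398 / 0.106 = 32,060 g.
Volume: 32,060 g ÷ 1.1 g/mL = 29,150 mL.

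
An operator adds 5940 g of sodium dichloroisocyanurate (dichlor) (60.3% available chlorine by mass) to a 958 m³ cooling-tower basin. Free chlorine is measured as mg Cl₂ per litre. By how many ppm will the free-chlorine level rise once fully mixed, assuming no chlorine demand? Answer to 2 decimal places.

Volume: 958 m³ = 958,000 L.
Available chlorine delivered: 5940 g × 0.603 = 3582 g as Cl₂.
Concentration rise: 3582 g / 958,000 L = 3.739 mg/L = 3.74 ppm.

3.74 ppm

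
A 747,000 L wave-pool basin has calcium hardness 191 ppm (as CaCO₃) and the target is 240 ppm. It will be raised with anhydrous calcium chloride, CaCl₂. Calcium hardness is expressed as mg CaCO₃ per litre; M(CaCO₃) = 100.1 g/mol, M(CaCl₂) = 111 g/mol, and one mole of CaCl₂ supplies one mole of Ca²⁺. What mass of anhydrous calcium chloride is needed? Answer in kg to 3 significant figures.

40.6 kg

Hardness to add: (240 − 191) = 49 mg/L as CaCO₃ × 747,000 L = 36,600 g as CaCO₃.
Moles of Ca²⁺ (1 mol Ca²⁺ ≡ 1 mol CaCO₃): 36,600 / 100.1 g/mol = 365.7 mol.
Mass of CaCl₂: 365.7 × 111 = 40,590 g.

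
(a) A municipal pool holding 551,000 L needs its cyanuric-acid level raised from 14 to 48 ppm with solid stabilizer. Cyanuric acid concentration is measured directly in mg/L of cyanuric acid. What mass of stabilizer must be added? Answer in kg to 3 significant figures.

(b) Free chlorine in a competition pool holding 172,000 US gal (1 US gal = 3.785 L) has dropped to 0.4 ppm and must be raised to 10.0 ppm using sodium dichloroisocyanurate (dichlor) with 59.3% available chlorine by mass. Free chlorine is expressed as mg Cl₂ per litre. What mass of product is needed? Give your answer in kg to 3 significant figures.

(a) CYA to add: (48 − 14) = 34 mg/L × 551,000 L = 18,730 g cyanuric acid.

(b) Volume: 172,000 US gal × 3.785 L/gal = 651,020 L.
(b) Chlorine deficit: 10.0 − 0.4 = 9.6 ppm = 9.6 mg/L as Cl₂.
(b) Cl₂ equivalent needed: 9.6 mg/L × 651,020 L = 6,250,000 mg = 6250 g.
(b) Product at 59.3% available chlorine: 6250 / 0.593 = 10,540 g.

(a) 18.7 kg; (b) 10.5 kg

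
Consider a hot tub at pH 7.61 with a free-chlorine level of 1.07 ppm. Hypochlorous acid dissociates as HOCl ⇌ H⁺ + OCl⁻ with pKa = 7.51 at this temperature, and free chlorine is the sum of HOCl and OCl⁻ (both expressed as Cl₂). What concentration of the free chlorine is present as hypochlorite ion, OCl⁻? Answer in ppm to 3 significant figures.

0.596 ppm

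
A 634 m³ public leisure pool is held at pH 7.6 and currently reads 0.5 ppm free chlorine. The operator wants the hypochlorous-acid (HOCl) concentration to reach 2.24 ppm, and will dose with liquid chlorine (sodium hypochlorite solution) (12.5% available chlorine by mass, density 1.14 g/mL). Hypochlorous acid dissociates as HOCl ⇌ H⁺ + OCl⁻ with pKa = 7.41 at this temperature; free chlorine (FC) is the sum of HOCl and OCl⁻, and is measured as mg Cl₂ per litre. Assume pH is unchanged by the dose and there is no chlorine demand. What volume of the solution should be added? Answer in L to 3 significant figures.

23.2 L

Volume: 634 m³ = 634,000 L.
[OCl⁻]/[HOCl] = 10^(pH − pKa) = 10^(7.6 − 7.41) = 1.549; fraction as HOCl = 1/(1 + 1.549) = 0.3923.
Free chlorine required for 2.24 ppm HOCl: 2.24 / 0.3923 = 5.709 ppm.
FC to add: 5.709 − 0.5 = 5.209 mg/L as Cl₂.
Cl₂ equivalent: 5.209 mg/L × 634,000 L = 3303 g.
Product at 12.5% available Cl: 3303 / 0.125 = 26,420 g.
Volume: 26,420 g ÷ 1.14 g/mL = 23,180 mL.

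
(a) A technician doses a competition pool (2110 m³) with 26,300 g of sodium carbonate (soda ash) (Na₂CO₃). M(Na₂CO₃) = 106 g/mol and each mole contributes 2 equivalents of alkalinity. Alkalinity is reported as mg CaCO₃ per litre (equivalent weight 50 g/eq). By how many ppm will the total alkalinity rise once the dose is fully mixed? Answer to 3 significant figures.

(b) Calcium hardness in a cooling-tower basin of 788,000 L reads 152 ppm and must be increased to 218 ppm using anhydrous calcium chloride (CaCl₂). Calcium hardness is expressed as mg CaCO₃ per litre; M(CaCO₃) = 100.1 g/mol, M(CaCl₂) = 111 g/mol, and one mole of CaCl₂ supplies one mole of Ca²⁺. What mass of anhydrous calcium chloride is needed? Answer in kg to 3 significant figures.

(a) Volume: 2110 m³ = 2,110,000 L.
(a) Moles of Na₂CO₃: 26,300 g ÷ 106 g/mol = 248.1 mol → 496.2 eq of alkalinity.
(a) As CaCO₃: 496.2 eq × 50 g/eq = 24,810 g.
(a) Rise: 24,810 g / 2,110,000 L × 1000 = 11.76 mg/L.

(b) Hardness to add: (218 − 152) = 66 mg/L as CaCO₃ × 788,000 L = 52,010 g as CaCO₃.
(b) Moles of Ca²⁺ (1 mol Ca²⁺ ≡ 1 mol CaCO₃): 52,010 / 100.1 g/mol = 519.6 mol.
(b) Mass of CaCl₂: 519.6 × 111 = 57,670 g.

(a) 11.8 ppm; (b) 57.7 kg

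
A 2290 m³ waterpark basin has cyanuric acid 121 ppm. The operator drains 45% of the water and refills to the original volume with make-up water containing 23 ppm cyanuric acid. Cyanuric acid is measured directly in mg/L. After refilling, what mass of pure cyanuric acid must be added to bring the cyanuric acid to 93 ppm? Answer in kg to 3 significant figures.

Volume: 2290 m³ = 2,290,000 L.
After draining 45% and refilling: 121 × 0.55 + 23 × 0.45 = 76.9 ppm.
Deficit to target: 93 − 76.9 = 16.1 mg/L.
Mass: 16.1 mg/L × 2,290,000 L = 36,870 g cyanuric acid.

36.9 kg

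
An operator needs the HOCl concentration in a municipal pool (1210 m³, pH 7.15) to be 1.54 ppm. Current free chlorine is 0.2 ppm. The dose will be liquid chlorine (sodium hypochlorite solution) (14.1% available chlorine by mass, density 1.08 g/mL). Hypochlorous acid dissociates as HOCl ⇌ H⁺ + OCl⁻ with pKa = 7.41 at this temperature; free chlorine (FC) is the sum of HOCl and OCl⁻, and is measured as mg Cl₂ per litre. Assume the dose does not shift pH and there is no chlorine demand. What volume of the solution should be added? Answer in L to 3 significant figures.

Volume: 1210 m³ = 1,210,000 L.
[OCl⁻]/[HOCl] = 10^(pH − pKa) = 10^(7.15 − 7.41) = 0.5495; fraction as HOCl = 1/(1 + 0.5495) = 0.6454.
Free chlorine required for 1.54 ppm HOCl: 1.54 / 0.6454 = 2.386 ppm.
FC to add: 2.386 − 0.2 = 2.186 mg/L as Cl₂.
Cl₂ equivalent: 2.186 mg/L × 1,210,000 L = 2645 g.
Product at 14.1% available Cl: 2645 / 0.141 = 18,760 g.
Volume: 18,760 g ÷ 1.08 g/mL = 17,370 mL.

17.4 L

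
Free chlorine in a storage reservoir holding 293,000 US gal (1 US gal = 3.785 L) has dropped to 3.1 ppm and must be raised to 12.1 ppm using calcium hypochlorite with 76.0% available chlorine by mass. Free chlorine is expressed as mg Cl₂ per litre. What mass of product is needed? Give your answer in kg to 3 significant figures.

Volume: 293,000 US gal × 3.785 L/gal = 1,109,005 L.
Chlorine deficit: 12.1 − 3.1 = 9 ppm = 9 mg/L as Cl₂.
Cl₂ equivalent needed: 9 mg/L × 1,109,005 L = 9,981,000 mg = 9981 g.
Product at 76.0% available chlorine: 9981 / 0.76 = 13,130 g.

13.1 kg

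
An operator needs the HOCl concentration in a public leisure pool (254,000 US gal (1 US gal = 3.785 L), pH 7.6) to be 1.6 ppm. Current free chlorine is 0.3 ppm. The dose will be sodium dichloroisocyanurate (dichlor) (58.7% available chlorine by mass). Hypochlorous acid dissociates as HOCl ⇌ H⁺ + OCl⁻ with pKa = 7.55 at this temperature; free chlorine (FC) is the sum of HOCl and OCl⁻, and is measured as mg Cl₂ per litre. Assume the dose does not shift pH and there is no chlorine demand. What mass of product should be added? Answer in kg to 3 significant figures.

5.07 kg

Volume: 254,000 US gal × 3.785 L/gal = 961,390 L.
[OCl⁻]/[HOCl] = 10^(pH − pKa) = 10^(7.6 − 7.55) = 1.122; fraction as HOCl = 1/(1 + 1.122) = 0.4712.
Free chlorine required for 1.6 ppm HOCl: 1.6 / 0.4712 = 3.395 ppm.
FC to add: 3.395 − 0.3 = 3.095 mg/L as Cl₂.
Cl₂ equivalent: 3.095 mg/L × 961,390 L = 2976 g.
Product at 58.7% available Cl: 2976 / 0.587 = 5069 g.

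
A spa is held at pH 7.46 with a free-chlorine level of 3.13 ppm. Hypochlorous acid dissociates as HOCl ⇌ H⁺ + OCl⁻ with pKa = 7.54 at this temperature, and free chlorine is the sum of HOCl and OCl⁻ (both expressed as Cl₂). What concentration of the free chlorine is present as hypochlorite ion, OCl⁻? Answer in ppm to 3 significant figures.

[OCl⁻]/[HOCl] = 10^(pH − pKa) = 10^(7.46 − 7.54) = 10^-0.08 = 0.8318.
Fraction as HOCl = 1 / (1 + 0.8318) = 0.5459.
OCl⁻ = (1 − 0.5459) × 3.13 ppm = 1.421 ppm.

1.42 ppm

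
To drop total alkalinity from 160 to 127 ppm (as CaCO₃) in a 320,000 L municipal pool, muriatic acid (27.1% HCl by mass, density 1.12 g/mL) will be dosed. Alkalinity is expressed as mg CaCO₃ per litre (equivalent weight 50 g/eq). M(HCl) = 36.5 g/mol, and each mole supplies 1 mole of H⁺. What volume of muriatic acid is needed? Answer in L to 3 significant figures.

25.4 L

Alkalinity to neutralize: (160 − 127) = 33 mg/L as CaCO₃ × 320,000 L = 10,560 g as CaCO₃.
Equivalents of H⁺ required: 10,560 ÷ 50 g/eq = 211.2 eq = 211.2 mol HCl.
Mass of HCl: 211.2 × 36.5 = 7709 g.
Mass of 27.1% solution: 7709 / 0.271 = 28,450 g.
Volume: 28,450 g ÷ 1.12 g/mL = 25,400 mL.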